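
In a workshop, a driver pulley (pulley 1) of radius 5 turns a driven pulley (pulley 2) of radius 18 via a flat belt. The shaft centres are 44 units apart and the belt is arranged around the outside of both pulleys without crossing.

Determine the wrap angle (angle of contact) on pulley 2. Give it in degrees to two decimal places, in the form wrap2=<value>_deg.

wrap2=214.37_deg

open belt: β = asin((r2−r1)/C) = asin(13/44) = 17.1848°
wrap1 = π − 2β = 145.6304°
wrap2 = π + 2β = 214.3696°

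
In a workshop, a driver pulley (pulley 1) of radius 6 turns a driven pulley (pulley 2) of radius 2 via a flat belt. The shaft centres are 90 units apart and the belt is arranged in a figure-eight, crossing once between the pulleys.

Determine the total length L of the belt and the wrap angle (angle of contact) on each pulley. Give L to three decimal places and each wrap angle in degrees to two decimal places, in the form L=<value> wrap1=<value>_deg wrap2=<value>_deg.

crossed belt: β = asin((r1+r2)/C) = asin(8/90) = 5.0997°
wrap1 = wrap2 = π + 2β = 190.1994°
tangent length = C·cosβ = 89.6437
L = (r1+r2)·wrap + 2·C·cosβ = 8·3.3196 + 2·89.6437 = 205.8443

L=205.844 wrap1=190.20_deg wrap2=190.20_deg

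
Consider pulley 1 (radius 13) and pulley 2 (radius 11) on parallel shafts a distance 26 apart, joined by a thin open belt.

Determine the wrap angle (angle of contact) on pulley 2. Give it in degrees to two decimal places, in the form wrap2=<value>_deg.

open belt: β = asin((r2−r1)/C) = asin(-2/26) = -4.4117°
wrap1 = π − 2β = 188.8235°
wrap2 = π + 2β = 171.1765°

wrap2=171.18_deg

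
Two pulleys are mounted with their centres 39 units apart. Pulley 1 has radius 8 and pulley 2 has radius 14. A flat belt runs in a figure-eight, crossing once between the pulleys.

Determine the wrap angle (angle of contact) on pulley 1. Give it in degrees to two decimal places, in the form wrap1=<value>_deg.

wrap1=248.68_deg

crossed belt: β = asin((r1+r2)/C) = asin(22/39) = 34.3400°
wrap1 = wrap2 = π + 2β = 248.6800°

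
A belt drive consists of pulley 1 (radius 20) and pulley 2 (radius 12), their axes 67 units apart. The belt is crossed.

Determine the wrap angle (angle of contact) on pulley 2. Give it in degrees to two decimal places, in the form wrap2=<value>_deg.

wrap2=237.06_deg

crossed belt: β = asin((r1+r2)/C) = asin(32/67) = 28.5295°
wrap1 = wrap2 = π + 2β = 237.0591°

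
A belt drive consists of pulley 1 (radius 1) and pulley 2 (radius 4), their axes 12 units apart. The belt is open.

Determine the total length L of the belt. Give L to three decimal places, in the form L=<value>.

open belt: β = asin((r2−r1)/C) = asin(3/12) = 14.4775°
wrap1 = π − 2β = 151.0450°
wrap2 = π + 2β = 208.9550°
tangent length = C·cosβ = 11.6190
L = r1·wrap1 + r2·wrap2 + 2·C·cosβ = 1·2.6362 + 4·3.6470 + 2·11.6190 = 40.4619

L=40.462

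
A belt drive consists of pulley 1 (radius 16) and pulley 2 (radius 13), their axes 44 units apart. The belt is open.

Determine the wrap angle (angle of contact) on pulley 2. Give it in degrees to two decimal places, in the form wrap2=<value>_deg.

wrap2=172.18_deg

open belt: β = asin((r2−r1)/C) = asin(-3/44) = -3.9096°
wrap1 = π − 2β = 187.8191°
wrap2 = π + 2β = 172.1809°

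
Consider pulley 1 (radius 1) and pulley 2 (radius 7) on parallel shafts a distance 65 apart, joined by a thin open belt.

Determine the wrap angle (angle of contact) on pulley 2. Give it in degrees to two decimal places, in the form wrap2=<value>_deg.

open belt: β = asin((r2−r1)/C) = asin(6/65) = 5.2964°
wrap1 = π − 2β = 169.4072°
wrap2 = π + 2β = 190.5928°

wrap2=190.59_deg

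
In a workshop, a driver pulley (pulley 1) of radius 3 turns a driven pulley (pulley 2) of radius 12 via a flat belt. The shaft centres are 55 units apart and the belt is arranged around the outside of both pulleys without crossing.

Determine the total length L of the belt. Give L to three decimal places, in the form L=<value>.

open belt: β = asin((r2−r1)/C) = asin(9/55) = 9.4180°
wrap1 = π − 2β = 161.1639°
wrap2 = π + 2β = 198.8361°
tangent length = C·cosβ = 54.2586
L = r1·wrap1 + r2·wrap2 + 2·C·cosβ = 3·2.8128 + 12·3.4703 + 2·54.2586 = 158.5999

L=158.600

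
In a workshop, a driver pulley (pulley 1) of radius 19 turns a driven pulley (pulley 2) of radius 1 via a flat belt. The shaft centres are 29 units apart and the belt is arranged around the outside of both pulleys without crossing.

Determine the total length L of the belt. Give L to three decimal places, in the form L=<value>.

L=132.414

open belt: β = asin((r2−r1)/C) = asin(-18/29) = -38.3665°
wrap1 = π − 2β = 256.7330°
wrap2 = π + 2β = 103.2670°
tangent length = C·cosβ = 22.7376
L = r1·wrap1 + r2·wrap2 + 2·C·cosβ = 19·4.4808 + 1·1.8023 + 2·22.7376 = 132.4135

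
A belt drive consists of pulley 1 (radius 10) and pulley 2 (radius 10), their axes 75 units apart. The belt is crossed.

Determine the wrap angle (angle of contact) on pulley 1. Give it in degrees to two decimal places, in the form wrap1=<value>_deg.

wrap1=210.93_deg

crossed belt: β = asin((r1+r2)/C) = asin(20/75) = 15.4660°
wrap1 = wrap2 = π + 2β = 210.9320°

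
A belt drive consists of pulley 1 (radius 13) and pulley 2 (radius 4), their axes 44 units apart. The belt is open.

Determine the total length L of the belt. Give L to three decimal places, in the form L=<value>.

open belt: β = asin((r2−r1)/C) = asin(-9/44) = -11.8029°
wrap1 = π − 2β = 203.6058°
wrap2 = π + 2β = 156.3942°
tangent length = C·cosβ = 43.0697
L = r1·wrap1 + r2·wrap2 + 2·C·cosβ = 13·3.5536 + 4·2.7296 + 2·43.0697 = 143.2545

L=143.254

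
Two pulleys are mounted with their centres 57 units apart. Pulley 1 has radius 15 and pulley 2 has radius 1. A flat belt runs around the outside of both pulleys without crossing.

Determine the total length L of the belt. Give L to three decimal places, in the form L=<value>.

L=167.722

open belt: β = asin((r2−r1)/C) = asin(-14/57) = -14.2181°
wrap1 = π − 2β = 208.4362°
wrap2 = π + 2β = 151.5638°
tangent length = C·cosβ = 55.2540
L = r1·wrap1 + r2·wrap2 + 2·C·cosβ = 15·3.6379 + 1·2.6453 + 2·55.2540 = 167.7217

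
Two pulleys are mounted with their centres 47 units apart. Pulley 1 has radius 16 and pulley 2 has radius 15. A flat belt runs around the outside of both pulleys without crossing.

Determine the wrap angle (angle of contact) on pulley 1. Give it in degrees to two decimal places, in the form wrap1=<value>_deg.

open belt: β = asin((r2−r1)/C) = asin(-1/47) = -1.2192°
wrap1 = π − 2β = 182.4383°
wrap2 = π + 2β = 177.5617°

wrap1=182.44_deg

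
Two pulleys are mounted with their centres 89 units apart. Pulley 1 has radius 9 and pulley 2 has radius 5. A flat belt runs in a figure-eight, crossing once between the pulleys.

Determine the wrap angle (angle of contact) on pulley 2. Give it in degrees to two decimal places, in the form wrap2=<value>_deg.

wrap2=198.10_deg

crossed belt: β = asin((r1+r2)/C) = asin(14/89) = 9.0504°
wrap1 = wrap2 = π + 2β = 198.1008°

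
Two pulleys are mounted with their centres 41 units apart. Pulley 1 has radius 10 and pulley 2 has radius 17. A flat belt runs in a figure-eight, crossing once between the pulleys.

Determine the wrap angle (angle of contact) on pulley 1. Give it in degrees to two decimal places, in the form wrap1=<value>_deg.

crossed belt: β = asin((r1+r2)/C) = asin(27/41) = 41.1884°
wrap1 = wrap2 = π + 2β = 262.3767°

wrap1=262.38_deg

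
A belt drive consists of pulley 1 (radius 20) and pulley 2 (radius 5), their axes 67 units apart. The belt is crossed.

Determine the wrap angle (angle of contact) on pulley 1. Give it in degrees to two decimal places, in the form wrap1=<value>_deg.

wrap1=223.82_deg

crossed belt: β = asin((r1+r2)/C) = asin(25/67) = 21.9090°
wrap1 = wrap2 = π + 2β = 223.8181°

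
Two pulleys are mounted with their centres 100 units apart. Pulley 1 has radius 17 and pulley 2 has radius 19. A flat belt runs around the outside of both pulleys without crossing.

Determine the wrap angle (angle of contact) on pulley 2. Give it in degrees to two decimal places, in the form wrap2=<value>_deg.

open belt: β = asin((r2−r1)/C) = asin(2/100) = 1.1460°
wrap1 = π − 2β = 177.7080°
wrap2 = π + 2β = 182.2920°

wrap2=182.29_deg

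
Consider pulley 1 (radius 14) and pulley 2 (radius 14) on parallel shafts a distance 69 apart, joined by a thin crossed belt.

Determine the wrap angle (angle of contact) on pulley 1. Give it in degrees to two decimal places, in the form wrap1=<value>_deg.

wrap1=227.88_deg

crossed belt: β = asin((r1+r2)/C) = asin(28/69) = 23.9411°
wrap1 = wrap2 = π + 2β = 227.8822°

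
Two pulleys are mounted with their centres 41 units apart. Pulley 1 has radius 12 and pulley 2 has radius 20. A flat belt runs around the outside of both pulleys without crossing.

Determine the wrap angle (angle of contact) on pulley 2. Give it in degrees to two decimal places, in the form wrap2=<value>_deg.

wrap2=202.50_deg

open belt: β = asin((r2−r1)/C) = asin(8/41) = 11.2518°
wrap1 = π − 2β = 157.4963°
wrap2 = π + 2β = 202.5037°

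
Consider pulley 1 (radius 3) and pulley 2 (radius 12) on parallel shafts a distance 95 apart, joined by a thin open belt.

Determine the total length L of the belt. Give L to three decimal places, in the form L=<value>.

L=237.977

open belt: β = asin((r2−r1)/C) = asin(9/95) = 5.4362°
wrap1 = π − 2β = 169.1277°
wrap2 = π + 2β = 190.8723°
tangent length = C·cosβ = 94.5727
L = r1·wrap1 + r2·wrap2 + 2·C·cosβ = 3·2.9518 + 12·3.3314 + 2·94.5727 = 237.9772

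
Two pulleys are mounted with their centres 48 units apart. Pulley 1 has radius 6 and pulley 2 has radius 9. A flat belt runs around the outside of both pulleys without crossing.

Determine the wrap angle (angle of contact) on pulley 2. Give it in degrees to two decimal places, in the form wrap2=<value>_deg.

open belt: β = asin((r2−r1)/C) = asin(3/48) = 3.5833°
wrap1 = π − 2β = 172.8334°
wrap2 = π + 2β = 187.1666°

wrap2=187.17_deg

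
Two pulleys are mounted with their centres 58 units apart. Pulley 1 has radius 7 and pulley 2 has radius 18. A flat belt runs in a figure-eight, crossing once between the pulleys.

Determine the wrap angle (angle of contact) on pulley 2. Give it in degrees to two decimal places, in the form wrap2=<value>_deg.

crossed belt: β = asin((r1+r2)/C) = asin(25/58) = 25.5332°
wrap1 = wrap2 = π + 2β = 231.0665°

wrap2=231.07_deg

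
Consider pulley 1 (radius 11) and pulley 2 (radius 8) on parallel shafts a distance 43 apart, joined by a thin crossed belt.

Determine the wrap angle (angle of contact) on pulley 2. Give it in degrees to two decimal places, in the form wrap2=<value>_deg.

crossed belt: β = asin((r1+r2)/C) = asin(19/43) = 26.2226°
wrap1 = wrap2 = π + 2β = 232.4453°

wrap2=232.45_deg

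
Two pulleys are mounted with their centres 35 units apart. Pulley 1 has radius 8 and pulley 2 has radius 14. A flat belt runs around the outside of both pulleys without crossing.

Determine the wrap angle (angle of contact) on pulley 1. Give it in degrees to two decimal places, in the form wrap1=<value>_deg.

wrap1=160.26_deg

open belt: β = asin((r2−r1)/C) = asin(6/35) = 9.8709°
wrap1 = π − 2β = 160.2582°
wrap2 = π + 2β = 199.7418°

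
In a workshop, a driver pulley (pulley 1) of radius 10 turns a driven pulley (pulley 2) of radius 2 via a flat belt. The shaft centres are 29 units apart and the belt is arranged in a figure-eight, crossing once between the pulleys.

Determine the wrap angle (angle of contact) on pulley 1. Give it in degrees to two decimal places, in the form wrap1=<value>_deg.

wrap1=228.89_deg

crossed belt: β = asin((r1+r2)/C) = asin(12/29) = 24.4433°
wrap1 = wrap2 = π + 2β = 228.8867°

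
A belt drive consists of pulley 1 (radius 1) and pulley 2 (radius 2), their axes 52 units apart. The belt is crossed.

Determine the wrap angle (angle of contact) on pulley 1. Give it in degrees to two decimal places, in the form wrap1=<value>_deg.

wrap1=186.61_deg

crossed belt: β = asin((r1+r2)/C) = asin(3/52) = 3.3074°
wrap1 = wrap2 = π + 2β = 186.6147°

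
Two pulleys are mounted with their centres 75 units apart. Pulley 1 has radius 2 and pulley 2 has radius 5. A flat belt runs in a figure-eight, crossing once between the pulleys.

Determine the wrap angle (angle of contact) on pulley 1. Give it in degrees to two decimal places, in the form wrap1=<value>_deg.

wrap1=190.71_deg

crossed belt: β = asin((r1+r2)/C) = asin(7/75) = 5.3554°
wrap1 = wrap2 = π + 2β = 190.7108°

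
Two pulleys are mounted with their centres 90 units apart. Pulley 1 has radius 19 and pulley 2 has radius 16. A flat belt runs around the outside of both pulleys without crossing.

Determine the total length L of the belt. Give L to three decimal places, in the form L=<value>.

L=290.056

open belt: β = asin((r2−r1)/C) = asin(-3/90) = -1.9102°
wrap1 = π − 2β = 183.8204°
wrap2 = π + 2β = 176.1796°
tangent length = C·cosβ = 89.9500
L = r1·wrap1 + r2·wrap2 + 2·C·cosβ = 19·3.2083 + 16·3.0749 + 2·89.9500 = 290.0558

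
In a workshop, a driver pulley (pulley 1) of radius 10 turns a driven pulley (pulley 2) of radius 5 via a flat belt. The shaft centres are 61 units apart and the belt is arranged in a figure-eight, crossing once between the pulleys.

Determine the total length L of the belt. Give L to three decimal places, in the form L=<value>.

crossed belt: β = asin((r1+r2)/C) = asin(15/61) = 14.2351°
wrap1 = wrap2 = π + 2β = 208.4702°
tangent length = C·cosβ = 59.1270
L = (r1+r2)·wrap + 2·C·cosβ = 15·3.6385 + 2·59.1270 = 172.8313

L=172.831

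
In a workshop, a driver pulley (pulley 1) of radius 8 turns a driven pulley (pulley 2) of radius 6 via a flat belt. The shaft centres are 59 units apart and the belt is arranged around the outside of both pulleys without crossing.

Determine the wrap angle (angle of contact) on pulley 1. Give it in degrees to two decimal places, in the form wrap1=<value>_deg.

open belt: β = asin((r2−r1)/C) = asin(-2/59) = -1.9426°
wrap1 = π − 2β = 183.8852°
wrap2 = π + 2β = 176.1148°

wrap1=183.89_deg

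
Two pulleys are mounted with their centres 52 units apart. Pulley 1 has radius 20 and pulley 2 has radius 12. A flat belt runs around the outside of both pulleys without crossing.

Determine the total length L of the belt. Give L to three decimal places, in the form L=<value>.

open belt: β = asin((r2−r1)/C) = asin(-8/52) = -8.8499°
wrap1 = π − 2β = 197.6998°
wrap2 = π + 2β = 162.3002°
tangent length = C·cosβ = 51.3809
L = r1·wrap1 + r2·wrap2 + 2·C·cosβ = 20·3.4505 + 12·2.8327 + 2·51.3809 = 205.7642

L=205.764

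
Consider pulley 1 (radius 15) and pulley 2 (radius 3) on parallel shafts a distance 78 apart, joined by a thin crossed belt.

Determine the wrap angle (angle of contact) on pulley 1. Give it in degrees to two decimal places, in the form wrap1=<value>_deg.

wrap1=206.68_deg

crossed belt: β = asin((r1+r2)/C) = asin(18/78) = 13.3424°
wrap1 = wrap2 = π + 2β = 206.6847°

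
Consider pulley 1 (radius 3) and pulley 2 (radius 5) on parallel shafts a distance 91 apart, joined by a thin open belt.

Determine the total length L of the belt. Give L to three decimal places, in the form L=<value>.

L=207.177

open belt: β = asin((r2−r1)/C) = asin(2/91) = 1.2593°
wrap1 = π − 2β = 177.4813°
wrap2 = π + 2β = 182.5187°
tangent length = C·cosβ = 90.9780
L = r1·wrap1 + r2·wrap2 + 2·C·cosβ = 3·3.0976 + 5·3.1856 + 2·90.9780 = 207.1767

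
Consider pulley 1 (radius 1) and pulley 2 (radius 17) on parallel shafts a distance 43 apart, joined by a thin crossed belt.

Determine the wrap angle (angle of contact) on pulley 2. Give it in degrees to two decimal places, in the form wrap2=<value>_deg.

crossed belt: β = asin((r1+r2)/C) = asin(18/43) = 24.7465°
wrap1 = wrap2 = π + 2β = 229.4930°

wrap2=229.49_deg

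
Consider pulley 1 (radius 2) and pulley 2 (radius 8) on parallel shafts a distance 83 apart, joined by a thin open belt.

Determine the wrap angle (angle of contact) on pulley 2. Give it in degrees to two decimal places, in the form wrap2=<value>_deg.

wrap2=188.29_deg

open belt: β = asin((r2−r1)/C) = asin(6/83) = 4.1455°
wrap1 = π − 2β = 171.7090°
wrap2 = π + 2β = 188.2910°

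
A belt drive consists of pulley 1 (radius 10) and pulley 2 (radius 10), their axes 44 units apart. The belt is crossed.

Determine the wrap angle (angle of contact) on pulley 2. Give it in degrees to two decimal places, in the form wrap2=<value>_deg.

crossed belt: β = asin((r1+r2)/C) = asin(20/44) = 27.0357°
wrap1 = wrap2 = π + 2β = 234.0714°

wrap2=234.07_deg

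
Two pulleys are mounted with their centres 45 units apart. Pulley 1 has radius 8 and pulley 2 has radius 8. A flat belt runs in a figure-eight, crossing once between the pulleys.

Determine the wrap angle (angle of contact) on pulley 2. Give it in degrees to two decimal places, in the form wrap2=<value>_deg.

crossed belt: β = asin((r1+r2)/C) = asin(16/45) = 20.8275°
wrap1 = wrap2 = π + 2β = 221.6550°

wrap2=221.65_deg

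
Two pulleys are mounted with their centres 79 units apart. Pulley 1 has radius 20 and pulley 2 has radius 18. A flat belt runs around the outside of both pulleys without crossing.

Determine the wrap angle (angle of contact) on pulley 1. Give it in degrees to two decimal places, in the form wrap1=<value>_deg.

wrap1=182.90_deg

open belt: β = asin((r2−r1)/C) = asin(-2/79) = -1.4507°
wrap1 = π − 2β = 182.9014°
wrap2 = π + 2β = 177.0986°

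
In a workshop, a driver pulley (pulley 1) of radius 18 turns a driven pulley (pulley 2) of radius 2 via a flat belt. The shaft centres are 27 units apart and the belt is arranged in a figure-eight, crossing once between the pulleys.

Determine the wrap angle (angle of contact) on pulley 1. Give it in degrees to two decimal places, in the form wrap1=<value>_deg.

crossed belt: β = asin((r1+r2)/C) = asin(20/27) = 47.7946°
wrap1 = wrap2 = π + 2β = 275.5891°

wrap1=275.59_deg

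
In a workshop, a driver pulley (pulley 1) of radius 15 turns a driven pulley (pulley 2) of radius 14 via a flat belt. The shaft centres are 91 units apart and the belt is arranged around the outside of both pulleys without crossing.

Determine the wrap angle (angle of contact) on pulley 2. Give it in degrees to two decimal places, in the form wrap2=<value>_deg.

wrap2=178.74_deg

open belt: β = asin((r2−r1)/C) = asin(-1/91) = -0.6296°
wrap1 = π − 2β = 181.2593°
wrap2 = π + 2β = 178.7407°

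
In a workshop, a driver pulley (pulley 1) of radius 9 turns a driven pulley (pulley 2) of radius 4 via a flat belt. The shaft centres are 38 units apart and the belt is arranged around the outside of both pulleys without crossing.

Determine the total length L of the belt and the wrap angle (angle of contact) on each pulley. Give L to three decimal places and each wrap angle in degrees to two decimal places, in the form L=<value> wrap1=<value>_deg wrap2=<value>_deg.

L=117.500 wrap1=195.12_deg wrap2=164.88_deg

open belt: β = asin((r2−r1)/C) = asin(-5/38) = -7.5608°
wrap1 = π − 2β = 195.1217°
wrap2 = π + 2β = 164.8783°
tangent length = C·cosβ = 37.6696
L = r1·wrap1 + r2·wrap2 + 2·C·cosβ = 9·3.4055 + 4·2.8777 + 2·37.6696 = 117.4996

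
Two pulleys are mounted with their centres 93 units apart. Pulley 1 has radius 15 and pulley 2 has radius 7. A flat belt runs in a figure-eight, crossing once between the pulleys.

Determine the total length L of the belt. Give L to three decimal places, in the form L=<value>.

crossed belt: β = asin((r1+r2)/C) = asin(22/93) = 13.6835°
wrap1 = wrap2 = π + 2β = 207.3671°
tangent length = C·cosβ = 90.3604
L = (r1+r2)·wrap + 2·C·cosβ = 22·3.6192 + 2·90.3604 = 260.3440

L=260.344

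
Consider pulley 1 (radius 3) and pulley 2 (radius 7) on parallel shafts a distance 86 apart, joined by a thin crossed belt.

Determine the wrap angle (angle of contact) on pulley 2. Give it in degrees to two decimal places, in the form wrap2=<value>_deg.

wrap2=193.35_deg

crossed belt: β = asin((r1+r2)/C) = asin(10/86) = 6.6774°
wrap1 = wrap2 = π + 2β = 193.3548°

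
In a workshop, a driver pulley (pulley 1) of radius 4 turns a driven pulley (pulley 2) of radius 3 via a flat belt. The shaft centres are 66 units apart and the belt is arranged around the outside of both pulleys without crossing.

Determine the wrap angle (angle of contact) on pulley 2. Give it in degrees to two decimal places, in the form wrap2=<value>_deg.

wrap2=178.26_deg

open belt: β = asin((r2−r1)/C) = asin(-1/66) = -0.8682°
wrap1 = π − 2β = 181.7363°
wrap2 = π + 2β = 178.2637°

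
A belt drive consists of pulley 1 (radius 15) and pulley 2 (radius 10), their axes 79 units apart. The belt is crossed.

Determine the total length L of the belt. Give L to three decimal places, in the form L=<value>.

L=244.519

crossed belt: β = asin((r1+r2)/C) = asin(25/79) = 18.4487°
wrap1 = wrap2 = π + 2β = 216.8974°
tangent length = C·cosβ = 74.9400
L = (r1+r2)·wrap + 2·C·cosβ = 25·3.7856 + 2·74.9400 = 244.5193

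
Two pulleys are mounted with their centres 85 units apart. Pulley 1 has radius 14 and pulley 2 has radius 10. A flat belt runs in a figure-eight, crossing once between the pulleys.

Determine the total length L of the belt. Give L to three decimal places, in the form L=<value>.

crossed belt: β = asin((r1+r2)/C) = asin(24/85) = 16.4007°
wrap1 = wrap2 = π + 2β = 212.8014°
tangent length = C·cosβ = 81.5414
L = (r1+r2)·wrap + 2·C·cosβ = 24·3.7141 + 2·81.5414 = 252.2208

L=252.221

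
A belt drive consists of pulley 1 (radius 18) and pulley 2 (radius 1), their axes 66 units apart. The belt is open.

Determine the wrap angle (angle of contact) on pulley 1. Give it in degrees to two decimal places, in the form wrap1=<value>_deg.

open belt: β = asin((r2−r1)/C) = asin(-17/66) = -14.9263°
wrap1 = π − 2β = 209.8525°
wrap2 = π + 2β = 150.1475°

wrap1=209.85_deg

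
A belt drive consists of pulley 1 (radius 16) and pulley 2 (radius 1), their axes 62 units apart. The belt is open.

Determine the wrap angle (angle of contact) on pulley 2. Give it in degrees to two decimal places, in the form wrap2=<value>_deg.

wrap2=152.00_deg

open belt: β = asin((r2−r1)/C) = asin(-15/62) = -14.0008°
wrap1 = π − 2β = 208.0016°
wrap2 = π + 2β = 151.9984°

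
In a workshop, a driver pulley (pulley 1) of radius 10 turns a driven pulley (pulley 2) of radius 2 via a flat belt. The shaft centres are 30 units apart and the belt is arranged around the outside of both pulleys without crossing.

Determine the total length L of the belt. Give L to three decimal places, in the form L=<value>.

open belt: β = asin((r2−r1)/C) = asin(-8/30) = -15.4660°
wrap1 = π − 2β = 210.9320°
wrap2 = π + 2β = 149.0680°
tangent length = C·cosβ = 28.9137
L = r1·wrap1 + r2·wrap2 + 2·C·cosβ = 10·3.6815 + 2·2.6017 + 2·28.9137 = 99.8454

L=99.845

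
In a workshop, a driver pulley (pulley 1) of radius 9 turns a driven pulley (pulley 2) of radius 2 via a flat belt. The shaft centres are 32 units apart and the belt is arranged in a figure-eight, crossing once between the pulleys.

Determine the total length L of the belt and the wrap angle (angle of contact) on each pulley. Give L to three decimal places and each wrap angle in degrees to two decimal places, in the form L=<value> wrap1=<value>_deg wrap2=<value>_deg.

crossed belt: β = asin((r1+r2)/C) = asin(11/32) = 20.1055°
wrap1 = wrap2 = π + 2β = 220.2110°
tangent length = C·cosβ = 30.0500
L = (r1+r2)·wrap + 2·C·cosβ = 11·3.8434 + 2·30.0500 = 102.3774

L=102.377 wrap1=220.21_deg wrap2=220.21_deg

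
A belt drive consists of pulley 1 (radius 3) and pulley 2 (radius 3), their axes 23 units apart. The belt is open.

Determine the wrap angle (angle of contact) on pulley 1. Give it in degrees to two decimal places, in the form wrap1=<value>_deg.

open belt: β = asin((r2−r1)/C) = asin(0/23) = 0.0000°
wrap1 = π − 2β = 180.0000°
wrap2 = π + 2β = 180.0000°

wrap1=180.00_deg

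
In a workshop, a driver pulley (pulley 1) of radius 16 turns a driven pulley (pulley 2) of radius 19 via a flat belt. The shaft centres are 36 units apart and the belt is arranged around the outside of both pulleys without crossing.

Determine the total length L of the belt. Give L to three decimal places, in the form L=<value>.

L=182.206

open belt: β = asin((r2−r1)/C) = asin(3/36) = 4.7802°
wrap1 = π − 2β = 170.4396°
wrap2 = π + 2β = 189.5604°
tangent length = C·cosβ = 35.8748
L = r1·wrap1 + r2·wrap2 + 2·C·cosβ = 16·2.9747 + 19·3.3085 + 2·35.8748 = 182.2059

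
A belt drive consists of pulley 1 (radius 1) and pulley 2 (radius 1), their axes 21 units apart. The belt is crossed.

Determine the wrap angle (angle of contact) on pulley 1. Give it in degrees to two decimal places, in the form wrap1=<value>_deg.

crossed belt: β = asin((r1+r2)/C) = asin(2/21) = 5.4650°
wrap1 = wrap2 = π + 2β = 190.9300°

wrap1=190.93_deg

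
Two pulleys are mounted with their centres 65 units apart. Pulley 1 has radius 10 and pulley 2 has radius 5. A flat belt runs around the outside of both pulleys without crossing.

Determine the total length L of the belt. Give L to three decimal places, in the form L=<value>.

L=177.509

open belt: β = asin((r2−r1)/C) = asin(-5/65) = -4.4117°
wrap1 = π − 2β = 188.8235°
wrap2 = π + 2β = 171.1765°
tangent length = C·cosβ = 64.8074
L = r1·wrap1 + r2·wrap2 + 2·C·cosβ = 10·3.2956 + 5·2.9876 + 2·64.8074 = 177.5087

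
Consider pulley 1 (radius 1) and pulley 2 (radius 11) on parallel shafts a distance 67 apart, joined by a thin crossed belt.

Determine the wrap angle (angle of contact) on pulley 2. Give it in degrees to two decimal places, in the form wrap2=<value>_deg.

crossed belt: β = asin((r1+r2)/C) = asin(12/67) = 10.3176°
wrap1 = wrap2 = π + 2β = 200.6352°

wrap2=200.64_deg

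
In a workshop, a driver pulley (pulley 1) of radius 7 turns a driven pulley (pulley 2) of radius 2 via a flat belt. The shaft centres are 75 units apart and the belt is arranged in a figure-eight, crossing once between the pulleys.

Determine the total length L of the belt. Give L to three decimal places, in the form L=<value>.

L=179.356

crossed belt: β = asin((r1+r2)/C) = asin(9/75) = 6.8921°
wrap1 = wrap2 = π + 2β = 193.7842°
tangent length = C·cosβ = 74.4580
L = (r1+r2)·wrap + 2·C·cosβ = 9·3.3822 + 2·74.4580 = 179.3556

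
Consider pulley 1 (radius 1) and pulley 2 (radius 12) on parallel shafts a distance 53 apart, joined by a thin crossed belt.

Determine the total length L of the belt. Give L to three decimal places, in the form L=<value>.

crossed belt: β = asin((r1+r2)/C) = asin(13/53) = 14.1986°
wrap1 = wrap2 = π + 2β = 208.3971°
tangent length = C·cosβ = 51.3809
L = (r1+r2)·wrap + 2·C·cosβ = 13·3.6372 + 2·51.3809 = 150.0457

L=150.046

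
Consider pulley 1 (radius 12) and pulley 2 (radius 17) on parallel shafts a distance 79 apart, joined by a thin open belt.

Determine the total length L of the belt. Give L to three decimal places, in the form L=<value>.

open belt: β = asin((r2−r1)/C) = asin(5/79) = 3.6287°
wrap1 = π − 2β = 172.7425°
wrap2 = π + 2β = 187.2575°
tangent length = C·cosβ = 78.8416
L = r1·wrap1 + r2·wrap2 + 2·C·cosβ = 12·3.0149 + 17·3.2683 + 2·78.8416 = 249.4227

L=249.423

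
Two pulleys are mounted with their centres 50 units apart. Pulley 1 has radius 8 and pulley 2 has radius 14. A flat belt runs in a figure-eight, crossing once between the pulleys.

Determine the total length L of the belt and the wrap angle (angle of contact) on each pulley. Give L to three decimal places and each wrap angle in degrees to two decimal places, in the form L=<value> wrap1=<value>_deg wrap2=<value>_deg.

L=178.961 wrap1=232.21_deg wrap2=232.21_deg

crossed belt: β = asin((r1+r2)/C) = asin(22/50) = 26.1039°
wrap1 = wrap2 = π + 2β = 232.2078°
tangent length = C·cosβ = 44.8999
L = (r1+r2)·wrap + 2·C·cosβ = 22·4.0528 + 2·44.8999 = 178.9612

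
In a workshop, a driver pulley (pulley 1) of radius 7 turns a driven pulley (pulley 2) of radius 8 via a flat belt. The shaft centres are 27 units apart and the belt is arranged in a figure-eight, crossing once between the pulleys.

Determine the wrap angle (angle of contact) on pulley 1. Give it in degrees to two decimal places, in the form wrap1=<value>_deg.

crossed belt: β = asin((r1+r2)/C) = asin(15/27) = 33.7490°
wrap1 = wrap2 = π + 2β = 247.4980°

wrap1=247.50_deg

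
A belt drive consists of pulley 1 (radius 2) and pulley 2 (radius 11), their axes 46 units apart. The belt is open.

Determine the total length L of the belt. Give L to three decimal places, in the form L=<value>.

L=134.607

open belt: β = asin((r2−r1)/C) = asin(9/46) = 11.2828°
wrap1 = π − 2β = 157.4344°
wrap2 = π + 2β = 202.5656°
tangent length = C·cosβ = 45.1110
L = r1·wrap1 + r2·wrap2 + 2·C·cosβ = 2·2.7477 + 11·3.5354 + 2·45.1110 = 134.6073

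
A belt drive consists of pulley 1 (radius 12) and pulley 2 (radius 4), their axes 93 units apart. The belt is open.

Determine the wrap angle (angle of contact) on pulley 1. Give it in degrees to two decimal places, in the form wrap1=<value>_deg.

wrap1=189.87_deg

open belt: β = asin((r2−r1)/C) = asin(-8/93) = -4.9348°
wrap1 = π − 2β = 189.8695°
wrap2 = π + 2β = 170.1305°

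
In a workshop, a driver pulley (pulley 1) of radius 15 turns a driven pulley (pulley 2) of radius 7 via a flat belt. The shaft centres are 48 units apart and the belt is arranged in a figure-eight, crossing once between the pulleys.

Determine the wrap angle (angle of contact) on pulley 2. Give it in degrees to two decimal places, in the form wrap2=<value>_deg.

crossed belt: β = asin((r1+r2)/C) = asin(22/48) = 27.2796°
wrap1 = wrap2 = π + 2β = 234.5592°

wrap2=234.56_deg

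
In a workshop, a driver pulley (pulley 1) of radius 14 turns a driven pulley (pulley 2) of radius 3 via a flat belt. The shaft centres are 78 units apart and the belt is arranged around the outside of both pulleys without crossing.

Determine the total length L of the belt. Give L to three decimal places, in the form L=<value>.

L=210.961

open belt: β = asin((r2−r1)/C) = asin(-11/78) = -8.1072°
wrap1 = π − 2β = 196.2144°
wrap2 = π + 2β = 163.7856°
tangent length = C·cosβ = 77.2205
L = r1·wrap1 + r2·wrap2 + 2·C·cosβ = 14·3.4246 + 3·2.8586 + 2·77.2205 = 210.9609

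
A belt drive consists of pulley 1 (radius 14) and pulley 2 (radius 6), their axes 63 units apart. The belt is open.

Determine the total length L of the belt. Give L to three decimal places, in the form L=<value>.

open belt: β = asin((r2−r1)/C) = asin(-8/63) = -7.2954°
wrap1 = π − 2β = 194.5907°
wrap2 = π + 2β = 165.4093°
tangent length = C·cosβ = 62.4900
L = r1·wrap1 + r2·wrap2 + 2·C·cosβ = 14·3.3962 + 6·2.8869 + 2·62.4900 = 189.8491

L=189.849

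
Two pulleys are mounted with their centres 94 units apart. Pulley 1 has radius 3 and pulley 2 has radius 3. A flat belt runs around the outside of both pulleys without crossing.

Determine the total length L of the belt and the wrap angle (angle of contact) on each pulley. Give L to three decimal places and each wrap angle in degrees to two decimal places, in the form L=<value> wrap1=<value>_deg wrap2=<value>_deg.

L=206.850 wrap1=180.00_deg wrap2=180.00_deg

open belt: β = asin((r2−r1)/C) = asin(0/94) = 0.0000°
wrap1 = π − 2β = 180.0000°
wrap2 = π + 2β = 180.0000°
tangent length = C·cosβ = 94.0000
L = r1·wrap1 + r2·wrap2 + 2·C·cosβ = 3·3.1416 + 3·3.1416 + 2·94.0000 = 206.8496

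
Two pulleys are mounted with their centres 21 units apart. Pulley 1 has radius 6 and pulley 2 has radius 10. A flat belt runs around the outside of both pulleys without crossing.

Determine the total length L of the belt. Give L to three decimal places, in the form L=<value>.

L=93.030

open belt: β = asin((r2−r1)/C) = asin(4/21) = 10.9806°
wrap1 = π − 2β = 158.0388°
wrap2 = π + 2β = 201.9612°
tangent length = C·cosβ = 20.6155
L = r1·wrap1 + r2·wrap2 + 2·C·cosβ = 6·2.7583 + 10·3.5249 + 2·20.6155 = 93.0297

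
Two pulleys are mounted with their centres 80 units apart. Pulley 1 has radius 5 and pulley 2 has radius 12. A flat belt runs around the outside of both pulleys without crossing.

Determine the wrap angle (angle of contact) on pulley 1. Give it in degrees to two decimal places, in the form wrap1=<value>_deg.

open belt: β = asin((r2−r1)/C) = asin(7/80) = 5.0198°
wrap1 = π − 2β = 169.9604°
wrap2 = π + 2β = 190.0396°

wrap1=169.96_deg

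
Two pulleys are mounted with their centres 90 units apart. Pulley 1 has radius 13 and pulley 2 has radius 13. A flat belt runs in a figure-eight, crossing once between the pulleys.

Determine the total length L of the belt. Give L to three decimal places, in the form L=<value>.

crossed belt: β = asin((r1+r2)/C) = asin(26/90) = 16.7914°
wrap1 = wrap2 = π + 2β = 213.5829°
tangent length = C·cosβ = 86.1626
L = (r1+r2)·wrap + 2·C·cosβ = 26·3.7277 + 2·86.1626 = 269.2461

L=269.246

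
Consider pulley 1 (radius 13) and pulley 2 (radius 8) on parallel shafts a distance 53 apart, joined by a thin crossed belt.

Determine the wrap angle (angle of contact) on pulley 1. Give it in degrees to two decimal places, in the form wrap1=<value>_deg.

wrap1=226.68_deg

crossed belt: β = asin((r1+r2)/C) = asin(21/53) = 23.3425°
wrap1 = wrap2 = π + 2β = 226.6850°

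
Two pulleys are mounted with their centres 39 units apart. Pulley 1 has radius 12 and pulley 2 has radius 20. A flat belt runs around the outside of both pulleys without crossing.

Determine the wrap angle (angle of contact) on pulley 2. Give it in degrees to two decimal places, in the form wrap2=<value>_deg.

wrap2=203.67_deg

open belt: β = asin((r2−r1)/C) = asin(8/39) = 11.8370°
wrap1 = π − 2β = 156.3260°
wrap2 = π + 2β = 203.6740°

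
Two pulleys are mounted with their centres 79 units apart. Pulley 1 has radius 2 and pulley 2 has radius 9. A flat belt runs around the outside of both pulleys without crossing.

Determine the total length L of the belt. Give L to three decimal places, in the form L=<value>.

open belt: β = asin((r2−r1)/C) = asin(7/79) = 5.0835°
wrap1 = π − 2β = 169.8330°
wrap2 = π + 2β = 190.1670°
tangent length = C·cosβ = 78.6893
L = r1·wrap1 + r2·wrap2 + 2·C·cosβ = 2·2.9641 + 9·3.3190 + 2·78.6893 = 193.1782

L=193.178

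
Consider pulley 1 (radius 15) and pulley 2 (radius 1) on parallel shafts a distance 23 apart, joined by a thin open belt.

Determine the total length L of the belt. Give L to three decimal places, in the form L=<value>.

L=105.086

open belt: β = asin((r2−r1)/C) = asin(-14/23) = -37.4952°
wrap1 = π − 2β = 254.9905°
wrap2 = π + 2β = 105.0095°
tangent length = C·cosβ = 18.2483
L = r1·wrap1 + r2·wrap2 + 2·C·cosβ = 15·4.4504 + 1·1.8328 + 2·18.2483 = 105.0857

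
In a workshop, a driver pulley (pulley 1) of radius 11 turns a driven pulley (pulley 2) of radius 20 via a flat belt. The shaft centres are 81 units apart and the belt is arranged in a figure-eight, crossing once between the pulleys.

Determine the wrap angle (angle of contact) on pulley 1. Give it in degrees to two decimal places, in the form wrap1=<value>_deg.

crossed belt: β = asin((r1+r2)/C) = asin(31/81) = 22.5020°
wrap1 = wrap2 = π + 2β = 225.0040°

wrap1=225.00_deg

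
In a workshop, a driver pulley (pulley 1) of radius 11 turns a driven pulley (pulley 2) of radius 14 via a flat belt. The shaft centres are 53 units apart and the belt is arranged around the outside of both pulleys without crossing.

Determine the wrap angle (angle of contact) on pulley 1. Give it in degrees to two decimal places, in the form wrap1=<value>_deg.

wrap1=173.51_deg

open belt: β = asin((r2−r1)/C) = asin(3/53) = 3.2449°
wrap1 = π − 2β = 173.5102°
wrap2 = π + 2β = 186.4898°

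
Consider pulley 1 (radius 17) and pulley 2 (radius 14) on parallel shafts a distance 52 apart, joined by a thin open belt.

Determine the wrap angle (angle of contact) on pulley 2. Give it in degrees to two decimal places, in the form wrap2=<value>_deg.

wrap2=173.39_deg

open belt: β = asin((r2−r1)/C) = asin(-3/52) = -3.3074°
wrap1 = π − 2β = 186.6147°
wrap2 = π + 2β = 173.3853°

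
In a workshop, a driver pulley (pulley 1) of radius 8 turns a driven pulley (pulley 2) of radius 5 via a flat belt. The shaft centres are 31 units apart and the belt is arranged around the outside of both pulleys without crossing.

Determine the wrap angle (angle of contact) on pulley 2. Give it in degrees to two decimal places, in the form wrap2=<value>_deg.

wrap2=168.89_deg

open belt: β = asin((r2−r1)/C) = asin(-3/31) = -5.5534°
wrap1 = π − 2β = 191.1069°
wrap2 = π + 2β = 168.8931°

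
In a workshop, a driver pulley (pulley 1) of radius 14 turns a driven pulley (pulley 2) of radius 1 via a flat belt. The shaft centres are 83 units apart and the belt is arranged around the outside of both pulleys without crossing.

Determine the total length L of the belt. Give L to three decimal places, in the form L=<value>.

open belt: β = asin((r2−r1)/C) = asin(-13/83) = -9.0111°
wrap1 = π − 2β = 198.0223°
wrap2 = π + 2β = 161.9777°
tangent length = C·cosβ = 81.9756
L = r1·wrap1 + r2·wrap2 + 2·C·cosβ = 14·3.4561 + 1·2.8270 + 2·81.9756 = 215.1642

L=215.164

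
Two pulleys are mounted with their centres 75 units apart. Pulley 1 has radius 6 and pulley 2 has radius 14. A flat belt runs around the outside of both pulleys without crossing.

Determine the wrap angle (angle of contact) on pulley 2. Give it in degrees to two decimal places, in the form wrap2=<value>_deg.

open belt: β = asin((r2−r1)/C) = asin(8/75) = 6.1232°
wrap1 = π − 2β = 167.7536°
wrap2 = π + 2β = 192.2464°

wrap2=192.25_deg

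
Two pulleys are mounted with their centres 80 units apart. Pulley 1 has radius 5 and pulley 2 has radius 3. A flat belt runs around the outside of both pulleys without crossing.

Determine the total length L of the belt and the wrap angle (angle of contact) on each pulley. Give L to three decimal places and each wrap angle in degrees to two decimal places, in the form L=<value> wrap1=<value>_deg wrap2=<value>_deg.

L=185.183 wrap1=182.87_deg wrap2=177.13_deg

open belt: β = asin((r2−r1)/C) = asin(-2/80) = -1.4325°
wrap1 = π − 2β = 182.8651°
wrap2 = π + 2β = 177.1349°
tangent length = C·cosβ = 79.9750
L = r1·wrap1 + r2·wrap2 + 2·C·cosβ = 5·3.1916 + 3·3.0916 + 2·79.9750 = 185.1827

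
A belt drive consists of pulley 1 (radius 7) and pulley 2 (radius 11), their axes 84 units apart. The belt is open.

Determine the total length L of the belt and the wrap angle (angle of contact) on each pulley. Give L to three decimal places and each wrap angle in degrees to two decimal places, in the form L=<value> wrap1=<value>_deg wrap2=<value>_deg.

L=224.739 wrap1=174.54_deg wrap2=185.46_deg

open belt: β = asin((r2−r1)/C) = asin(4/84) = 2.7294°
wrap1 = π − 2β = 174.5412°
wrap2 = π + 2β = 185.4588°
tangent length = C·cosβ = 83.9047
L = r1·wrap1 + r2·wrap2 + 2·C·cosβ = 7·3.0463 + 11·3.2369 + 2·83.9047 = 224.7392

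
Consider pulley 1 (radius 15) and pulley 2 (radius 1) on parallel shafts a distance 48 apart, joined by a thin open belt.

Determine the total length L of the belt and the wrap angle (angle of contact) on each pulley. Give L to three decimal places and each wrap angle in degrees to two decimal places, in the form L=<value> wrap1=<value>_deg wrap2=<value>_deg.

open belt: β = asin((r2−r1)/C) = asin(-14/48) = -16.9578°
wrap1 = π − 2β = 213.9155°
wrap2 = π + 2β = 146.0845°
tangent length = C·cosβ = 45.9130
L = r1·wrap1 + r2·wrap2 + 2·C·cosβ = 15·3.7335 + 1·2.5497 + 2·45.9130 = 150.3785

L=150.379 wrap1=213.92_deg wrap2=146.08_deg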